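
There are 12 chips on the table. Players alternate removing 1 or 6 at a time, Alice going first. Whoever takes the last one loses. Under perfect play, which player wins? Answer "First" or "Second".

Second

Compute winning (W) and losing (L) positions by backward induction:
i:   0  1  2  3  4  5  6  7  8  9 10 11 12
     W  L  W  L  W  L  W  W  L  W  L  W  L
Position 12 is L, so the second player wins.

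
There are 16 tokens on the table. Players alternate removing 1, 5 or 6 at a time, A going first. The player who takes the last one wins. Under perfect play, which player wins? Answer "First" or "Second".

Mark each pile size as W (mover wins) or L (mover loses):
i:   0  1  2  3  4  5  6  7  8  9 10 11 12 13 14 15 16
     L  W  L  W  L  W  W  W  W  W  W  L  W  L  W  L  W
Position 16 is W, so the first player wins.

First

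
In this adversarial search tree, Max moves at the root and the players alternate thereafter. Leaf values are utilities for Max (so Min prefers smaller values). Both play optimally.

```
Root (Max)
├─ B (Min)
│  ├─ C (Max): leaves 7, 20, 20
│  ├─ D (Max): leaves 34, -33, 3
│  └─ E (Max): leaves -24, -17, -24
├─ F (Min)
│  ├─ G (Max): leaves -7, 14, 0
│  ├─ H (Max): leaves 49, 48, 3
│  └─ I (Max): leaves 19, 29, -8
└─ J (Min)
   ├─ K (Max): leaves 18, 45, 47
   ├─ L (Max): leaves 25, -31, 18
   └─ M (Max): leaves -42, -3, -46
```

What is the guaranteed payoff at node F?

G: max(-7, 14, 0) = 14
H: max(49, 48, 3) = 49
I: max(19, 29, -8) = 29
F: min(14, 49, 29) = 14

14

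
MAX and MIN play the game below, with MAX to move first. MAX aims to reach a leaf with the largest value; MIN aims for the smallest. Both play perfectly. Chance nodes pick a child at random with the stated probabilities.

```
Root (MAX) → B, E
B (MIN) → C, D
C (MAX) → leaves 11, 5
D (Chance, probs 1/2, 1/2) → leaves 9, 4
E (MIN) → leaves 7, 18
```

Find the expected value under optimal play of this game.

C (MAX): max(11, 5) = 11
D (Chance): 1/2·9 + 1/2·4 = 6.5
B (MIN): min(11, 6.5) = 6.5
E (MIN): min(7, 18) = 7
Root (MAX): max(6.5, 7) = 7

7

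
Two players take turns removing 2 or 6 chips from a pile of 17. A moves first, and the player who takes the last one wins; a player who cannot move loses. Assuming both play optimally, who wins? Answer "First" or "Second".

Compute winning (W) and losing (L) positions by backward induction:
i:   0  1  2  3  4  5  6  7  8  9 10 11 12 13 14 15 16 17
     L  L  W  W  L  L  W  W  L  L  W  W  L  L  W  W  L  L
Position 17 is L, so the second player wins.

Second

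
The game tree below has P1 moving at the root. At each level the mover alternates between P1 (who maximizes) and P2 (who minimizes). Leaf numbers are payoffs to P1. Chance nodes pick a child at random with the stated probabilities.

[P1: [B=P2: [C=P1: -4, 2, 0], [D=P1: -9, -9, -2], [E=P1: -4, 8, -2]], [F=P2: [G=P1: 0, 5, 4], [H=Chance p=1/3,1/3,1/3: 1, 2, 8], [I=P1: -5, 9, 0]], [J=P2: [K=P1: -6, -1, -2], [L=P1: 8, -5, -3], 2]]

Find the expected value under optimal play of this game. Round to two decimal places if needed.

C (P1): max(-4, 2, 0) = 2
D (P1): max(-9, -9, -2) = -2
E (P1): max(-4, 8, -2) = 8
B (P2): min(2, -2, 8) = -2
G (P1): max(0, 5, 4) = 5
H (Chance): 1/3·1 + 1/3·2 + 1/3·8 = 3.67
I (P1): max(-5, 9, 0) = 9
F (P2): min(5, 3.67, 9) = 3.67
K (P1): max(-6, -1, -2) = -1
L (P1): max(8, -5, -3) = 8
J (P2): min(-1, 8, 2) = -1
Root (P1): max(-2, 3.67, -1) = 3.67

3.67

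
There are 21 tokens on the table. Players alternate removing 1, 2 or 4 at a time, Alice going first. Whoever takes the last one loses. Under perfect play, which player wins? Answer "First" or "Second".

Compute winning (W) and losing (L) positions by backward induction:
i:   0  1  2  3  4  5  6  7  8  9 10 11 12 13 14 15 16 17 18 19 20 21
     W  L  W  W  L  W  W  L  W  W  L  W  W  L  W  W  L  W  W  L  W  W
Position 21 is W, so the first player wins.

First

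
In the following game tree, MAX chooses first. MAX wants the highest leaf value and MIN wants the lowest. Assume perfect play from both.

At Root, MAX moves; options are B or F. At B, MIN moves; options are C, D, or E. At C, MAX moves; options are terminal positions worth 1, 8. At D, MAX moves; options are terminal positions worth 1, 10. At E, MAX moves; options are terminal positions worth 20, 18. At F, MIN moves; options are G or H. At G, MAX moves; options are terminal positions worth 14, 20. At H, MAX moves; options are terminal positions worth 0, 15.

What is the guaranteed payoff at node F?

15

G: max(14, 20) = 20
H: max(0, 15) = 15
F: min(20, 15) = 15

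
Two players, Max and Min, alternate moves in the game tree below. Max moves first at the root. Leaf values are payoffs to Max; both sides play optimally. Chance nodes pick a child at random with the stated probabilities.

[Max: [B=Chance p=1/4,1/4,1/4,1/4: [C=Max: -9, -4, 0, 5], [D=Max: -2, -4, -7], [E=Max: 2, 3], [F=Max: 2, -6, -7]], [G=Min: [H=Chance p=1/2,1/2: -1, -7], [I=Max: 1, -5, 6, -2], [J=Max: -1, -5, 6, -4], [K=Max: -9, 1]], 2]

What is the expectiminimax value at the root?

2

C (Max): max(-9, -4, 0, 5) = 5
D (Max): max(-2, -4, -7) = -2
E (Max): max(2, 3) = 3
F (Max): max(2, -6, -7) = 2
B (Chance): 1/4·5 + 1/4·-2 + 1/4·3 + 1/4·2 = 2
H (Chance): 1/2·-1 + 1/2·-7 = -4
I (Max): max(1, -5, 6, -2) = 6
J (Max): max(-1, -5, 6, -4) = 6
K (Max): max(-9, 1) = 1
G (Min): min(-4, 6, 6, 1) = -4
Root (Max): max(2, -4, 2) = 2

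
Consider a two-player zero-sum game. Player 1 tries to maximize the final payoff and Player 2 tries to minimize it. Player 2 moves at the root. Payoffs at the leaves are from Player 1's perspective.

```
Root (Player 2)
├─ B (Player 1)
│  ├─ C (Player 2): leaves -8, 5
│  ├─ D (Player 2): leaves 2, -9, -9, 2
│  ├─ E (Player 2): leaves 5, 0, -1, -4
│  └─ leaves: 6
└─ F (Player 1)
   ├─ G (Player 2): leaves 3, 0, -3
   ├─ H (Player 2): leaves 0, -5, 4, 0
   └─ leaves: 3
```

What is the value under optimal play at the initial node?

3

C (Player 2): min(-8, 5) = -8
D (Player 2): min(2, -9, -9, 2) = -9
E (Player 2): min(5, 0, -1, -4) = -4
B (Player 1): max(-8, -9, -4, 6) = 6
G (Player 2): min(3, 0, -3) = -3
H (Player 2): min(0, -5, 4, 0) = -5
F (Player 1): max(-3, -5, 3) = 3
Root (Player 2): min(6, 3) = 3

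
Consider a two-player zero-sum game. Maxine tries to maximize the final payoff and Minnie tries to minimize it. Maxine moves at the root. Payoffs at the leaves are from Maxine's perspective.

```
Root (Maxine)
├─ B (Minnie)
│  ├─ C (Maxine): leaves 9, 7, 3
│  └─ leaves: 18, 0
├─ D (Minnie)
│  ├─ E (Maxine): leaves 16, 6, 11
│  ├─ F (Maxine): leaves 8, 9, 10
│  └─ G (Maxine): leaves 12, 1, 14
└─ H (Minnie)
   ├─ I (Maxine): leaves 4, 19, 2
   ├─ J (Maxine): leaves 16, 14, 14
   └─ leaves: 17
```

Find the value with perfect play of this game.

16

C (Maxine): max(9, 7, 3) = 9
B (Minnie): min(9, 18, 0) = 0
E (Maxine): max(16, 6, 11) = 16
F (Maxine): max(8, 9, 10) = 10
G (Maxine): max(12, 1, 14) = 14
D (Minnie): min(16, 10, 14) = 10
I (Maxine): max(4, 19, 2) = 19
J (Maxine): max(16, 14, 14) = 16
H (Minnie): min(19, 16, 17) = 16
Root (Maxine): max(0, 10, 16) = 16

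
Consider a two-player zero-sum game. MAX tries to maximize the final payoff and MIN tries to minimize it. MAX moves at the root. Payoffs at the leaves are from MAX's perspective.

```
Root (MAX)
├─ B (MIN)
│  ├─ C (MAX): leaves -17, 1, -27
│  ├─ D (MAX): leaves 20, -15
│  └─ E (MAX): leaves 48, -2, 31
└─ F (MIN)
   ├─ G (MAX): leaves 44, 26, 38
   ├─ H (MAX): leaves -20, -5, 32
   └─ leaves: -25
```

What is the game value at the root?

C (MAX): max(-17, 1, -27) = 1
D (MAX): max(20, -15) = 20
E (MAX): max(48, -2, 31) = 48
B (MIN): min(1, 20, 48) = 1
G (MAX): max(44, 26, 38) = 44
H (MAX): max(-20, -5, 32) = 32
F (MIN): min(44, 32, -25) = -25
Root (MAX): max(1, -25) = 1

1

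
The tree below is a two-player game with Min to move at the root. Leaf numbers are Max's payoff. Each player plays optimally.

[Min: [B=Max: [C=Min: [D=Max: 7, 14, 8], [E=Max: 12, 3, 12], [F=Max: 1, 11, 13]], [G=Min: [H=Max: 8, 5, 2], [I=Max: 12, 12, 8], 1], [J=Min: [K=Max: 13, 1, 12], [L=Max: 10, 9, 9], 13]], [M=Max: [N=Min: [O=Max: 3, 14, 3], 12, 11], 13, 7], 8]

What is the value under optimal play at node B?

12

D: max(7, 14, 8) = 14
E: max(12, 3, 12) = 12
F: max(1, 11, 13) = 13
C: min(14, 12, 13) = 12
H: max(8, 5, 2) = 8
I: max(12, 12, 8) = 12
G: min(8, 12, 1) = 1
K: max(13, 1, 12) = 13
L: max(10, 9, 9) = 10
J: min(13, 10, 13) = 10
B: max(12, 1, 10) = 12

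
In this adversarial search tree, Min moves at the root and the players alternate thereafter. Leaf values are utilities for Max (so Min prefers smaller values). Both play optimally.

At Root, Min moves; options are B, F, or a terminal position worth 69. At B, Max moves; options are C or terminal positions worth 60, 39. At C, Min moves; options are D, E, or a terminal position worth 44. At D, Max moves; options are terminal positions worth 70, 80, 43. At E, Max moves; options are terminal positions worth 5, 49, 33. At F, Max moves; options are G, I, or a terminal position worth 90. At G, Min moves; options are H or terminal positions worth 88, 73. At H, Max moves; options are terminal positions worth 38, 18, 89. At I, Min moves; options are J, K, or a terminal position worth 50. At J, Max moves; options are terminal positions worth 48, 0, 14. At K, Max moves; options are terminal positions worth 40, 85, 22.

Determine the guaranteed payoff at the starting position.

60

D (Max): max(70, 80, 43) = 80
E (Max): max(5, 49, 33) = 49
C (Min): min(80, 49, 44) = 44
B (Max): max(44, 60, 39) = 60
H (Max): max(38, 18, 89) = 89
G (Min): min(89, 88, 73) = 73
J (Max): max(48, 0, 14) = 48
K (Max): max(40, 85, 22) = 85
I (Min): min(48, 85, 50) = 48
F (Max): max(73, 48, 90) = 90
Root (Min): min(60, 90, 69) = 60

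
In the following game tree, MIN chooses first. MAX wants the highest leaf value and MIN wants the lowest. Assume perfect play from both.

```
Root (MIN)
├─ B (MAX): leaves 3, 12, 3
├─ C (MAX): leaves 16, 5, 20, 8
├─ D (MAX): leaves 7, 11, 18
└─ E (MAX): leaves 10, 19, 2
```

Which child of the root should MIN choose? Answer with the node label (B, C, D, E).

B (MAX): max(3, 12, 3) = 12
C (MAX): max(16, 5, 20, 8) = 20
D (MAX): max(7, 11, 18) = 18
E (MAX): max(10, 19, 2) = 19
Root (MIN): min(12, 20, 18, 19) = 12
MIN picks the child with the lowest value: B (value 12).

B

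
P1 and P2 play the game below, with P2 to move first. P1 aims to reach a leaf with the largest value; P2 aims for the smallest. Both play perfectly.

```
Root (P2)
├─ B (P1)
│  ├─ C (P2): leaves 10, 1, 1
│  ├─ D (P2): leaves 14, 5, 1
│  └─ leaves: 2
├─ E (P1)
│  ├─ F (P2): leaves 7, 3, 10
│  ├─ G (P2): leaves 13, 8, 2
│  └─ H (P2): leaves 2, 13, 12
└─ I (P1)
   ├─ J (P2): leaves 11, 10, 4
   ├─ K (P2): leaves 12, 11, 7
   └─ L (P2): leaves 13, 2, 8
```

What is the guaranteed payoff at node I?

J: min(11, 10, 4) = 4
K: min(12, 11, 7) = 7
L: min(13, 2, 8) = 2
I: max(4, 7, 2) = 7

7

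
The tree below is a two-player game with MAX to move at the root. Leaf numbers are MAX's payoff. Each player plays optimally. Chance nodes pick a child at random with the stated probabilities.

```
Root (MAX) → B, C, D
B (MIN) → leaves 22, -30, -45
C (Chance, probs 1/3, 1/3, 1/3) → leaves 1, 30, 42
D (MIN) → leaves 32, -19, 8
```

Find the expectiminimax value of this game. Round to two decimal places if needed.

B (MIN): min(22, -30, -45) = -45
C (Chance): 1/3·1 + 1/3·30 + 1/3·42 = 24.33
D (MIN): min(32, -19, 8) = -19
Root (MAX): max(-45, 24.33, -19) = 24.33

24.33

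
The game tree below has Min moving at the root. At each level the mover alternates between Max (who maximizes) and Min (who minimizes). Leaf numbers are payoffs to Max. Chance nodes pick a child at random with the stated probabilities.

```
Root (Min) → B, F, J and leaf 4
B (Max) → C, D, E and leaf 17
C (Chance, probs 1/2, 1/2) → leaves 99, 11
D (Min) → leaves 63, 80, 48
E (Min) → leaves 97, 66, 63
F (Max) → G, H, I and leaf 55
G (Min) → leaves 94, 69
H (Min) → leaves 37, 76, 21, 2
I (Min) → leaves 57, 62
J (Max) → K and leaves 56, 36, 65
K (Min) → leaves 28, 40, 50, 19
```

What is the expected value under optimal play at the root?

C (Chance): 1/2·99 + 1/2·11 = 55
D (Min): min(63, 80, 48) = 48
E (Min): min(97, 66, 63) = 63
B (Max): max(55, 48, 63, 17) = 63
G (Min): min(94, 69) = 69
H (Min): min(37, 76, 21, 2) = 2
I (Min): min(57, 62) = 57
F (Max): max(69, 2, 57, 55) = 69
K (Min): min(28, 40, 50, 19) = 19
J (Max): max(19, 56, 36, 65) = 65
Root (Min): min(63, 69, 65, 4) = 4

4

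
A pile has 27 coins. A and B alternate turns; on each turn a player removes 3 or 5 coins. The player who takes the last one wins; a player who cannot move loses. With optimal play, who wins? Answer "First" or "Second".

First

Mark each pile size as W (mover wins) or L (mover loses):
i:   0  1  2  3  4  5  6  7  8  9 10 11 12 13 14 15 16 17 18 19 20 21 22 23 24 25 26 27
     L  L  L  W  W  W  W  W  L  L  L  W  W  W  W  W  L  L  L  W  W  W  W  W  L  L  L  W
Position 27 is W, so the first player wins.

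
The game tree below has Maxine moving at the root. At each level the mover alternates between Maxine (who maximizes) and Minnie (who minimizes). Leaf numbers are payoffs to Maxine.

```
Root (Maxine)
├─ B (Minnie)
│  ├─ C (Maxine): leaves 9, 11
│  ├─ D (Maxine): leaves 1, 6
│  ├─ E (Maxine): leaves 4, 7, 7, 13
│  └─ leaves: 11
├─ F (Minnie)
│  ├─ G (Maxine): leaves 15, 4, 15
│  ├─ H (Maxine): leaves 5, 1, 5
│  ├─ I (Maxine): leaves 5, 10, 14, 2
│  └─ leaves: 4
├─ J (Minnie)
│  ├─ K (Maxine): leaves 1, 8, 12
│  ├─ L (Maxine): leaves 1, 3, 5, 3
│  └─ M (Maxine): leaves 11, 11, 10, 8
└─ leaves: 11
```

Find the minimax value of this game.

11

C (Maxine): max(9, 11) = 11
D (Maxine): max(1, 6) = 6
E (Maxine): max(4, 7, 7, 13) = 13
B (Minnie): min(11, 6, 13, 11) = 6
G (Maxine): max(15, 4, 15) = 15
H (Maxine): max(5, 1, 5) = 5
I (Maxine): max(5, 10, 14, 2) = 14
F (Minnie): min(15, 5, 14, 4) = 4
K (Maxine): max(1, 8, 12) = 12
L (Maxine): max(1, 3, 5, 3) = 5
M (Maxine): max(11, 11, 10, 8) = 11
J (Minnie): min(12, 5, 11) = 5
Root (Maxine): max(6, 4, 5, 11) = 11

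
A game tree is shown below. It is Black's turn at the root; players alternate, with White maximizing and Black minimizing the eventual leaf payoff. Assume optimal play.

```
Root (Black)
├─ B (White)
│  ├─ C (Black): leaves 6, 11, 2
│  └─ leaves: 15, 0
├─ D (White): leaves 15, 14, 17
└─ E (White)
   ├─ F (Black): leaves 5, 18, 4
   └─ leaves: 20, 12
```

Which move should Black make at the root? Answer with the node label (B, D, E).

C (Black): min(6, 11, 2) = 2
B (White): max(2, 15, 0) = 15
D (White): max(15, 14, 17) = 17
F (Black): min(5, 18, 4) = 4
E (White): max(4, 20, 12) = 20
Root (Black): min(15, 17, 20) = 15
Black picks the child with the lowest value: B (value 15).

B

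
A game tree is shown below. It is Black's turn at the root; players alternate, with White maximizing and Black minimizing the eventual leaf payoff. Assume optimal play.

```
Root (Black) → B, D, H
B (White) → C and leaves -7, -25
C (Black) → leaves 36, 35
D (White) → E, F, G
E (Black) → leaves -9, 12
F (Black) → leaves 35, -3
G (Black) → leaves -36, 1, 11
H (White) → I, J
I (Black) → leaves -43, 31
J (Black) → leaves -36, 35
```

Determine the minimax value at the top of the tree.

-36

C (Black): min(36, 35) = 35
B (White): max(35, -7, -25) = 35
E (Black): min(-9, 12) = -9
F (Black): min(35, -3) = -3
G (Black): min(-36, 1, 11) = -36
D (White): max(-9, -3, -36) = -3
I (Black): min(-43, 31) = -43
J (Black): min(-36, 35) = -36
H (White): max(-43, -36) = -36
Root (Black): min(35, -3, -36) = -36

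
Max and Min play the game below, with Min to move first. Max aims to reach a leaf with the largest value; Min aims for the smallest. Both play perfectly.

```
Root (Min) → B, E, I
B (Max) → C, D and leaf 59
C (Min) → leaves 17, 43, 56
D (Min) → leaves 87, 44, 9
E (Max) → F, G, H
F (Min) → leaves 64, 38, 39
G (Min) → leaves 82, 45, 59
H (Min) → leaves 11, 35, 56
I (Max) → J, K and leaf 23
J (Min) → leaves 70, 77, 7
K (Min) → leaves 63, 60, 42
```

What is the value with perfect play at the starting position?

C (Min): min(17, 43, 56) = 17
D (Min): min(87, 44, 9) = 9
B (Max): max(17, 9, 59) = 59
F (Min): min(64, 38, 39) = 38
G (Min): min(82, 45, 59) = 45
H (Min): min(11, 35, 56) = 11
E (Max): max(38, 45, 11) = 45
J (Min): min(70, 77, 7) = 7
K (Min): min(63, 60, 42) = 42
I (Max): max(7, 42, 23) = 42
Root (Min): min(59, 45, 42) = 42

42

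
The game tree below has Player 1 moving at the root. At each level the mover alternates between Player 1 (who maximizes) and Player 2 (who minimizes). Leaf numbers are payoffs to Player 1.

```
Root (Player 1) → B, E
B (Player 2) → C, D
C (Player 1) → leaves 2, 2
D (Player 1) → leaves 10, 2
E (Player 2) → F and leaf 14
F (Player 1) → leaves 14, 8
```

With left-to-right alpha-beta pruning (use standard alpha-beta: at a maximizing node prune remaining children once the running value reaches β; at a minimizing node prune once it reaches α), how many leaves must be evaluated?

6

C [α=-∞,β=+∞]: v=2
D [α=-∞,β=2]: v=10 after child 1 ≥ β → β-cutoff, skip 1
B [α=-∞,β=+∞]: v=2
F [α=2,β=+∞]: v=14
E [α=2,β=+∞]: v=14
Root [α=-∞,β=+∞]: v=14
Leaves evaluated: 6 of 7.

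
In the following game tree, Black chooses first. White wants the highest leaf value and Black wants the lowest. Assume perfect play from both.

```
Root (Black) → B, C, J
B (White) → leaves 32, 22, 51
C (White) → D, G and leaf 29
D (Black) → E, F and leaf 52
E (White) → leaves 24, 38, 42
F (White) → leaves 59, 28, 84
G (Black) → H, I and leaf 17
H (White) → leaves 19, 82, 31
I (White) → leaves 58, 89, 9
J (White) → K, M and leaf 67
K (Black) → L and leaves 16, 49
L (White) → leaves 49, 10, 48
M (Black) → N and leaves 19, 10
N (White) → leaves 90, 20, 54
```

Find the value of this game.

42

B (White): max(32, 22, 51) = 51
E (White): max(24, 38, 42) = 42
F (White): max(59, 28, 84) = 84
D (Black): min(42, 84, 52) = 42
H (White): max(19, 82, 31) = 82
I (White): max(58, 89, 9) = 89
G (Black): min(82, 89, 17) = 17
C (White): max(42, 17, 29) = 42
L (White): max(49, 10, 48) = 49
K (Black): min(49, 16, 49) = 16
N (White): max(90, 20, 54) = 90
M (Black): min(90, 19, 10) = 10
J (White): max(16, 10, 67) = 67
Root (Black): min(51, 42, 67) = 42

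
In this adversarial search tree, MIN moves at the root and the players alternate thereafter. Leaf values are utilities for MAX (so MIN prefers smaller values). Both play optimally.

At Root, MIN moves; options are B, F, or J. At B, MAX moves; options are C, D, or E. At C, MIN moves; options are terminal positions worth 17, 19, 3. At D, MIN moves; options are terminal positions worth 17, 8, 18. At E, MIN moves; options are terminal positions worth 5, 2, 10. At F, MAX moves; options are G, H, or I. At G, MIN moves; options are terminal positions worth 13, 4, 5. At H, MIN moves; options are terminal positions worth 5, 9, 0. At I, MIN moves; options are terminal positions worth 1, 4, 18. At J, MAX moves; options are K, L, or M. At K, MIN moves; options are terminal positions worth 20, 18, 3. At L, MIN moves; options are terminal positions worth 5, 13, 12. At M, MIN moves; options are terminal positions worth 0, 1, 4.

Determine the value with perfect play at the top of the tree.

4

C (MIN): min(17, 19, 3) = 3
D (MIN): min(17, 8, 18) = 8
E (MIN): min(5, 2, 10) = 2
B (MAX): max(3, 8, 2) = 8
G (MIN): min(13, 4, 5) = 4
H (MIN): min(5, 9, 0) = 0
I (MIN): min(1, 4, 18) = 1
F (MAX): max(4, 0, 1) = 4
K (MIN): min(20, 18, 3) = 3
L (MIN): min(5, 13, 12) = 5
M (MIN): min(0, 1, 4) = 0
J (MAX): max(3, 5, 0) = 5
Root (MIN): min(8, 4, 5) = 4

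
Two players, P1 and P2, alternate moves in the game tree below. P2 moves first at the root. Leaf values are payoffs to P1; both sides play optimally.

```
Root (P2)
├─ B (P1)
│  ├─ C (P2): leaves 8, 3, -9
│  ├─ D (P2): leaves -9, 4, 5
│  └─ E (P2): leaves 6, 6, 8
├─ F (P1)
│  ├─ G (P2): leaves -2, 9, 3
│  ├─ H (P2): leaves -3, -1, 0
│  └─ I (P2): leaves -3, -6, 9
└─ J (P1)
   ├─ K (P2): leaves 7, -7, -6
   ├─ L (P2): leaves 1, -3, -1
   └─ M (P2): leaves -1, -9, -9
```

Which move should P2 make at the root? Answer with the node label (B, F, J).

J

C (P2): min(8, 3, -9) = -9
D (P2): min(-9, 4, 5) = -9
E (P2): min(6, 6, 8) = 6
B (P1): max(-9, -9, 6) = 6
G (P2): min(-2, 9, 3) = -2
H (P2): min(-3, -1, 0) = -3
I (P2): min(-3, -6, 9) = -6
F (P1): max(-2, -3, -6) = -2
K (P2): min(7, -7, -6) = -7
L (P2): min(1, -3, -1) = -3
M (P2): min(-1, -9, -9) = -9
J (P1): max(-7, -3, -9) = -3
Root (P2): min(6, -2, -3) = -3
P2 picks the child with the lowest value: J (value -3).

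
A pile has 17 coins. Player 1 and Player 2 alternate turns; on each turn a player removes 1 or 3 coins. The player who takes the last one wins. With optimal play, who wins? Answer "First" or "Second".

First

Compute winning (W) and losing (L) positions by backward induction:
i:   0  1  2  3  4  5  6  7  8  9 10 11 12 13 14 15 16 17
     L  W  L  W  L  W  L  W  L  W  L  W  L  W  L  W  L  W
Position 17 is W, so the first player wins.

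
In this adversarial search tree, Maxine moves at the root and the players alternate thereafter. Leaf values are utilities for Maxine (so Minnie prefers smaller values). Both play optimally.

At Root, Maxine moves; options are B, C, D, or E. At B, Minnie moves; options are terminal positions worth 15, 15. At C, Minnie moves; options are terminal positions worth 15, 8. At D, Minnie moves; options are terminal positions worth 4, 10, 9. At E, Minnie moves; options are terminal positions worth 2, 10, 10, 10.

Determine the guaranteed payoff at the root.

B (Minnie): min(15, 15) = 15
C (Minnie): min(15, 8) = 8
D (Minnie): min(4, 10, 9) = 4
E (Minnie): min(2, 10, 10, 10) = 2
Root (Maxine): max(15, 8, 4, 2) = 15

15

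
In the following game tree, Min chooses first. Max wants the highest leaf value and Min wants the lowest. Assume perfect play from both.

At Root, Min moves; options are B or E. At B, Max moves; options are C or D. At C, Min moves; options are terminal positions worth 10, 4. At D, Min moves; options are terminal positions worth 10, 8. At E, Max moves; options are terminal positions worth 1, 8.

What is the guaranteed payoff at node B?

C: min(10, 4) = 4
D: min(10, 8) = 8
B: max(4, 8) = 8

8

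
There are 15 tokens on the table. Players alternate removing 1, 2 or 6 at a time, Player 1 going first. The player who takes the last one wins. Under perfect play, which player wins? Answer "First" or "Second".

W/L table (W = player to move can force a win):
i:   0  1  2  3  4  5  6  7  8  9 10 11 12 13 14 15
     L  W  W  L  W  W  W  L  W  W  L  W  W  W  L  W
Position 15 is W, so the first player wins.

First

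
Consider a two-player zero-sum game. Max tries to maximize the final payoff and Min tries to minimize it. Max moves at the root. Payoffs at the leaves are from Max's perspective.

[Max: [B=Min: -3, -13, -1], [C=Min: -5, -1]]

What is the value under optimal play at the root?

B (Min): min(-3, -13, -1) = -13
C (Min): min(-5, -1) = -5
Root (Max): max(-13, -5) = -5

-5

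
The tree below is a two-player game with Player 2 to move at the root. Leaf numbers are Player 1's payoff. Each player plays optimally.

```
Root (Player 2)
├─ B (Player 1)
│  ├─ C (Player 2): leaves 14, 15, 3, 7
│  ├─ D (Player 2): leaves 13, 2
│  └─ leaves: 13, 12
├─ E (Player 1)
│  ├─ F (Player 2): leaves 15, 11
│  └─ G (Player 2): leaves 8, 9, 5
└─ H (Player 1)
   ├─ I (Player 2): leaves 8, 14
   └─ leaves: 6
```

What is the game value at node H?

I: min(8, 14) = 8
H: max(8, 6) = 8

8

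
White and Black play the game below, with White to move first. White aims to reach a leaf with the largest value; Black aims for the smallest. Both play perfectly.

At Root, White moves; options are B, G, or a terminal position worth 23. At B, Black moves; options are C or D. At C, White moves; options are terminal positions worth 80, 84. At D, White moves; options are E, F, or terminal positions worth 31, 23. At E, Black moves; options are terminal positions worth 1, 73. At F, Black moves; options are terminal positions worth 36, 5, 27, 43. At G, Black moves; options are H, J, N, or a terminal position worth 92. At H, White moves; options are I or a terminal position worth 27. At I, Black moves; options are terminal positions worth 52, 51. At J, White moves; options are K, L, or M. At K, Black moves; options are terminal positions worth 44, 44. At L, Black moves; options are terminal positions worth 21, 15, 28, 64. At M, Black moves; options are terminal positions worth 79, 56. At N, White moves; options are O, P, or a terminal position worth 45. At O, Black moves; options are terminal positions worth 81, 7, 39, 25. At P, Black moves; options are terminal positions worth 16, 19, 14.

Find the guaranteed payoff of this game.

45

C (White): max(80, 84) = 84
E (Black): min(1, 73) = 1
F (Black): min(36, 5, 27, 43) = 5
D (White): max(1, 5, 31, 23) = 31
B (Black): min(84, 31) = 31
I (Black): min(52, 51) = 51
H (White): max(51, 27) = 51
K (Black): min(44, 44) = 44
L (Black): min(21, 15, 28, 64) = 15
M (Black): min(79, 56) = 56
J (White): max(44, 15, 56) = 56
O (Black): min(81, 7, 39, 25) = 7
P (Black): min(16, 19, 14) = 14
N (White): max(7, 14, 45) = 45
G (Black): min(51, 56, 45, 92) = 45
Root (White): max(31, 45, 23) = 45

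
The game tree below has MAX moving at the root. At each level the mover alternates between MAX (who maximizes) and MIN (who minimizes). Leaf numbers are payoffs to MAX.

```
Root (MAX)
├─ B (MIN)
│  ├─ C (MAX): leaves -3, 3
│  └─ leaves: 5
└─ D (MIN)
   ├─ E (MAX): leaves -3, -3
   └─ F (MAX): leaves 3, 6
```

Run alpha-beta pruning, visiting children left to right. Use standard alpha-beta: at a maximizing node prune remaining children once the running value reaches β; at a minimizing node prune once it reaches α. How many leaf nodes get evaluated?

5

C [α=-∞,β=+∞]: v=3
B [α=-∞,β=+∞]: v=3
E [α=3,β=+∞]: v=-3
D [α=3,β=+∞]: v=-3 after child 1 ≤ α → α-cutoff, skip 1
Root [α=-∞,β=+∞]: v=3
Leaves evaluated: 5 of 7.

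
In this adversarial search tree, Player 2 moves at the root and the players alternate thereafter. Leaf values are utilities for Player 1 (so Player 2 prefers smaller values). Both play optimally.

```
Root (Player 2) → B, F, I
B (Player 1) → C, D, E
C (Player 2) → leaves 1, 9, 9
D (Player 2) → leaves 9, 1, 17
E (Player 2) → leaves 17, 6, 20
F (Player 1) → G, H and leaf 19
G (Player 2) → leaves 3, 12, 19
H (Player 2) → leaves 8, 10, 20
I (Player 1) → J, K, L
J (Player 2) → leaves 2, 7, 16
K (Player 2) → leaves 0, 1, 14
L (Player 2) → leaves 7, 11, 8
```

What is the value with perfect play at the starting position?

6

C (Player 2): min(1, 9, 9) = 1
D (Player 2): min(9, 1, 17) = 1
E (Player 2): min(17, 6, 20) = 6
B (Player 1): max(1, 1, 6) = 6
G (Player 2): min(3, 12, 19) = 3
H (Player 2): min(8, 10, 20) = 8
F (Player 1): max(3, 8, 19) = 19
J (Player 2): min(2, 7, 16) = 2
K (Player 2): min(0, 1, 14) = 0
L (Player 2): min(7, 11, 8) = 7
I (Player 1): max(2, 0, 7) = 7
Root (Player 2): min(6, 19, 7) = 6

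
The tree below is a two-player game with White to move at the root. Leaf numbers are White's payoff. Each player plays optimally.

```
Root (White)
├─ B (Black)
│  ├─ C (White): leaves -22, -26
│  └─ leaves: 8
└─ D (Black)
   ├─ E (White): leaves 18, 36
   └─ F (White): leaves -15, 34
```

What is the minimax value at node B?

C: max(-22, -26) = -22
B: min(-22, 8) = -22

-22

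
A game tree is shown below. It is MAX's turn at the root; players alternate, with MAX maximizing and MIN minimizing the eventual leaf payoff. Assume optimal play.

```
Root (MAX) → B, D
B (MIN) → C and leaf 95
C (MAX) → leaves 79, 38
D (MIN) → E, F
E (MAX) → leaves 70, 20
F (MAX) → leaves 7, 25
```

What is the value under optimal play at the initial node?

79

C (MAX): max(79, 38) = 79
B (MIN): min(79, 95) = 79
E (MAX): max(70, 20) = 70
F (MAX): max(7, 25) = 25
D (MIN): min(70, 25) = 25
Root (MAX): max(79, 25) = 79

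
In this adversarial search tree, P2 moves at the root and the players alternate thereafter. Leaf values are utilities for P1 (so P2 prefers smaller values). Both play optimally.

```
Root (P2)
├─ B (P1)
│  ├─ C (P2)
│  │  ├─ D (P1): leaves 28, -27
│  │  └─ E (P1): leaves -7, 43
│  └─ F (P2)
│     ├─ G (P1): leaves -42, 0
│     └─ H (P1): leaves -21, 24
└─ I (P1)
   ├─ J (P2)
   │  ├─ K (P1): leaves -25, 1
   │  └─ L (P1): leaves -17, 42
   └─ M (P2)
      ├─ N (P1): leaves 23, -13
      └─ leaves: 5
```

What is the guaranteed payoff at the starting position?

5

D (P1): max(28, -27) = 28
E (P1): max(-7, 43) = 43
C (P2): min(28, 43) = 28
G (P1): max(-42, 0) = 0
H (P1): max(-21, 24) = 24
F (P2): min(0, 24) = 0
B (P1): max(28, 0) = 28
K (P1): max(-25, 1) = 1
L (P1): max(-17, 42) = 42
J (P2): min(1, 42) = 1
N (P1): max(23, -13) = 23
M (P2): min(23, 5) = 5
I (P1): max(1, 5) = 5
Root (P2): min(28, 5) = 5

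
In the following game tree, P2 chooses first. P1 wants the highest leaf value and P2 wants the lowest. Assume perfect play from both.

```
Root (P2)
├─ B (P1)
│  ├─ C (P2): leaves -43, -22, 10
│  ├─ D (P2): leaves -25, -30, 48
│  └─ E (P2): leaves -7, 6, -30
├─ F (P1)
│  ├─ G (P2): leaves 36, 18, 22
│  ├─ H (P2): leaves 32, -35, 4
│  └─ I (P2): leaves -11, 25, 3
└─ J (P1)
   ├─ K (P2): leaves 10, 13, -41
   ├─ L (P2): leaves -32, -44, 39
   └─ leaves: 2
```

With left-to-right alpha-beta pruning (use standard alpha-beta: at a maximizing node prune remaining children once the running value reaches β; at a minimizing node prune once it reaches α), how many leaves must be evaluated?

C [α=-∞,β=+∞]: v=-43
D [α=-43,β=+∞]: v=-30
E [α=-30,β=+∞]: v=-30
B [α=-∞,β=+∞]: v=-30
G [α=-∞,β=-30]: v=18
F [α=-∞,β=-30]: v=18 after child 1 ≥ β → β-cutoff, skip 2
K [α=-∞,β=-30]: v=-41
L [α=-41,β=-30]: v=-44 after child 2 ≤ α → α-cutoff, skip 1
J [α=-∞,β=-30]: v=2
Root [α=-∞,β=+∞]: v=-30
Leaves evaluated: 18 of 25.

18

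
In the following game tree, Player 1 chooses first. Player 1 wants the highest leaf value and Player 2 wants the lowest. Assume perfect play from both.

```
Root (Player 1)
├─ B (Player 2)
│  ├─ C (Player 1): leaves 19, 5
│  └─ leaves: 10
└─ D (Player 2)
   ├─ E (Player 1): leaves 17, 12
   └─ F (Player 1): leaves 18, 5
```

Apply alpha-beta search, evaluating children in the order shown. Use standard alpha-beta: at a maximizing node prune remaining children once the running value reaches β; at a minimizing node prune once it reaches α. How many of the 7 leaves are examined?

6

C [α=-∞,β=+∞]: v=19
B [α=-∞,β=+∞]: v=10
E [α=10,β=+∞]: v=17
F [α=10,β=17]: v=18 after child 1 ≥ β → β-cutoff, skip 1
D [α=10,β=+∞]: v=17
Root [α=-∞,β=+∞]: v=17
Leaves evaluated: 6 of 7.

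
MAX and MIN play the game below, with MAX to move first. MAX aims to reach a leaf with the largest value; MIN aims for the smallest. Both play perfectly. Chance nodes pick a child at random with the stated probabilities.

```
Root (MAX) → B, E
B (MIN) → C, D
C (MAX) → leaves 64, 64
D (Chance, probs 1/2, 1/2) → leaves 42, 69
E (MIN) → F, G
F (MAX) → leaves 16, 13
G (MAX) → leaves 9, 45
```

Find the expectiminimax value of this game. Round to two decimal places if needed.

55.5

C (MAX): max(64, 64) = 64
D (Chance): 1/2·42 + 1/2·69 = 55.5
B (MIN): min(64, 55.5) = 55.5
F (MAX): max(16, 13) = 16
G (MAX): max(9, 45) = 45
E (MIN): min(16, 45) = 16
Root (MAX): max(55.5, 16) = 55.5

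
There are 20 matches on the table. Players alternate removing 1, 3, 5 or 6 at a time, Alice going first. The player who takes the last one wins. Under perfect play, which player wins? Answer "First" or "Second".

First

Positions where the player to move wins (W) vs loses (L):
i:   0  1  2  3  4  5  6  7  8  9 10 11 12 13 14 15 16 17 18 19 20
     L  W  L  W  L  W  W  W  W  W  W  L  W  L  W  L  W  W  W  W  W
Position 20 is W, so the first player wins.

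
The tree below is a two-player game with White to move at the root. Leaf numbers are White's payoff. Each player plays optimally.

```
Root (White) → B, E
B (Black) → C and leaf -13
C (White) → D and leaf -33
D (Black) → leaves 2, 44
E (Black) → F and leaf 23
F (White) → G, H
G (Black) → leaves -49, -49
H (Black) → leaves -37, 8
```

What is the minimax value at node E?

-37

G: min(-49, -49) = -49
H: min(-37, 8) = -37
F: max(-49, -37) = -37
E: min(-37, 23) = -37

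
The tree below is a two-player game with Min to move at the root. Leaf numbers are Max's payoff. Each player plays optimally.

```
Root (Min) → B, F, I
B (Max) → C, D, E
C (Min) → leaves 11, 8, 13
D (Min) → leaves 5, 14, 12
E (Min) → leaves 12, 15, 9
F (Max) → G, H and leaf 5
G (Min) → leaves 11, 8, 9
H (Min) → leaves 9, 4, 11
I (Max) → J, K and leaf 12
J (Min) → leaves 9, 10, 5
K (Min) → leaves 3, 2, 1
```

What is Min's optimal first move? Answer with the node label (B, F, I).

C (Min): min(11, 8, 13) = 8
D (Min): min(5, 14, 12) = 5
E (Min): min(12, 15, 9) = 9
B (Max): max(8, 5, 9) = 9
G (Min): min(11, 8, 9) = 8
H (Min): min(9, 4, 11) = 4
F (Max): max(8, 4, 5) = 8
J (Min): min(9, 10, 5) = 5
K (Min): min(3, 2, 1) = 1
I (Max): max(5, 1, 12) = 12
Root (Min): min(9, 8, 12) = 8
Min picks the child with the lowest value: F (value 8).

F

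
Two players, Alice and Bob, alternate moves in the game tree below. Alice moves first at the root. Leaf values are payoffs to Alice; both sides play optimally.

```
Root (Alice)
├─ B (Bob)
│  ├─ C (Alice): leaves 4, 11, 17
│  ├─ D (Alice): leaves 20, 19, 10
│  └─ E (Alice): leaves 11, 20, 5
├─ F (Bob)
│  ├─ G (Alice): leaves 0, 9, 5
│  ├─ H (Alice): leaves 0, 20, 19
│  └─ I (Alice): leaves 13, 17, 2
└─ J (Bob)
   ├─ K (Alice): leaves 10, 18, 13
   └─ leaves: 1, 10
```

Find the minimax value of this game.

17

C (Alice): max(4, 11, 17) = 17
D (Alice): max(20, 19, 10) = 20
E (Alice): max(11, 20, 5) = 20
B (Bob): min(17, 20, 20) = 17
G (Alice): max(0, 9, 5) = 9
H (Alice): max(0, 20, 19) = 20
I (Alice): max(13, 17, 2) = 17
F (Bob): min(9, 20, 17) = 9
K (Alice): max(10, 18, 13) = 18
J (Bob): min(18, 1, 10) = 1
Root (Alice): max(17, 9, 1) = 17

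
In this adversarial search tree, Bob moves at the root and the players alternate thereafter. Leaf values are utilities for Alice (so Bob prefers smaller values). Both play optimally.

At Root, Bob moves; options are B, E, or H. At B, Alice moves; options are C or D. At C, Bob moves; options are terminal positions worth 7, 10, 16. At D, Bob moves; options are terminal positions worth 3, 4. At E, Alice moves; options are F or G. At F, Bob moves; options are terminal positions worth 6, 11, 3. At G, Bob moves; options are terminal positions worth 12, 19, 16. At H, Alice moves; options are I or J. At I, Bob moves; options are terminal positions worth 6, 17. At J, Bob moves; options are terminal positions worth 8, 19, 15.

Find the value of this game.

7

C (Bob): min(7, 10, 16) = 7
D (Bob): min(3, 4) = 3
B (Alice): max(7, 3) = 7
F (Bob): min(6, 11, 3) = 3
G (Bob): min(12, 19, 16) = 12
E (Alice): max(3, 12) = 12
I (Bob): min(6, 17) = 6
J (Bob): min(8, 19, 15) = 8
H (Alice): max(6, 8) = 8
Root (Bob): min(7, 12, 8) = 7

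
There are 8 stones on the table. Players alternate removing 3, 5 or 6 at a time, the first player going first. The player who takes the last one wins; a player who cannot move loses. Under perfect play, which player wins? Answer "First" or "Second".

Mark each pile size as W (mover wins) or L (mover loses):
i:   0  1  2  3  4  5  6  7  8
     L  L  L  W  W  W  W  W  W
Position 8 is W, so the first player wins.

First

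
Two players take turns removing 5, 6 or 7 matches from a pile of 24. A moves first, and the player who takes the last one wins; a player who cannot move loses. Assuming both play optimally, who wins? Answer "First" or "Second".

Positions where the player to move wins (W) vs loses (L):
i:   0  1  2  3  4  5  6  7  8  9 10 11 12 13 14 15 16 17 18 19 20 21 22 23 24
     L  L  L  L  L  W  W  W  W  W  W  W  L  L  L  L  L  W  W  W  W  W  W  W  L
Position 24 is L, so the second player wins.

Second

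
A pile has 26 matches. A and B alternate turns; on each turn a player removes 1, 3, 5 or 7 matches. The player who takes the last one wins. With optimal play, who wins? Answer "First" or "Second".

Second

Mark each pile size as W (mover wins) or L (mover loses):
i:   0  1  2  3  4  5  6  7  8  9 10 11 12 13 14 15 16 17 18 19 20 21 22 23 24 25 26
     L  W  L  W  L  W  L  W  L  W  L  W  L  W  L  W  L  W  L  W  L  W  L  W  L  W  L
Position 26 is L, so the second player wins.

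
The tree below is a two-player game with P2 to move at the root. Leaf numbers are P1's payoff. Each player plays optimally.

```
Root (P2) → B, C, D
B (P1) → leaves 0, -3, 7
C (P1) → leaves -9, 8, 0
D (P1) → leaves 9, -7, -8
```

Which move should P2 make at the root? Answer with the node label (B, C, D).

B

B (P1): max(0, -3, 7) = 7
C (P1): max(-9, 8, 0) = 8
D (P1): max(9, -7, -8) = 9
Root (P2): min(7, 8, 9) = 7
P2 picks the child with the lowest value: B (value 7).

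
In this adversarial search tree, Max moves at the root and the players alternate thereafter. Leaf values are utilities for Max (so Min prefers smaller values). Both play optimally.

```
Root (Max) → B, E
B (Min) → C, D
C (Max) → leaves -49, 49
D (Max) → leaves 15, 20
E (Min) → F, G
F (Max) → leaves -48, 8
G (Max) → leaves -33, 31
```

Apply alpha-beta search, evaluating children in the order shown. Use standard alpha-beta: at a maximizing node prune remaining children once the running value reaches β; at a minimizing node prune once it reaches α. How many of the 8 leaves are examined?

6

C [α=-∞,β=+∞]: v=49
D [α=-∞,β=49]: v=20
B [α=-∞,β=+∞]: v=20
F [α=20,β=+∞]: v=8
E [α=20,β=+∞]: v=8 after child 1 ≤ α → α-cutoff, skip 1
Root [α=-∞,β=+∞]: v=20
Leaves evaluated: 6 of 8.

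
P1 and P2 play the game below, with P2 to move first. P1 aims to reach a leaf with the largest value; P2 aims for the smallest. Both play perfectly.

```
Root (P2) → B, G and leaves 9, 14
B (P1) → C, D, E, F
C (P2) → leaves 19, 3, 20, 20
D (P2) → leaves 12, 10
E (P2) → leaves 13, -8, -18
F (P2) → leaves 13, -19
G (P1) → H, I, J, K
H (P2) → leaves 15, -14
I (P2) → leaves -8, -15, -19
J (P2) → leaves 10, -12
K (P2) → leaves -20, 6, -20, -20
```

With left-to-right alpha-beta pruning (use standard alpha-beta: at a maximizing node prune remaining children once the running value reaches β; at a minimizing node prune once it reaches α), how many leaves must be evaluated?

C [α=-∞,β=+∞]: v=3
D [α=3,β=+∞]: v=10
E [α=10,β=+∞]: v=-8 after child 2 ≤ α → α-cutoff, skip 1
F [α=10,β=+∞]: v=-19
B [α=-∞,β=+∞]: v=10
H [α=-∞,β=10]: v=-14
I [α=-14,β=10]: v=-15 after child 2 ≤ α → α-cutoff, skip 1
J [α=-14,β=10]: v=-12
K [α=-12,β=10]: v=-20 after child 1 ≤ α → α-cutoff, skip 3
G [α=-∞,β=10]: v=-12
Root [α=-∞,β=+∞]: v=-12
Leaves evaluated: 19 of 24.

19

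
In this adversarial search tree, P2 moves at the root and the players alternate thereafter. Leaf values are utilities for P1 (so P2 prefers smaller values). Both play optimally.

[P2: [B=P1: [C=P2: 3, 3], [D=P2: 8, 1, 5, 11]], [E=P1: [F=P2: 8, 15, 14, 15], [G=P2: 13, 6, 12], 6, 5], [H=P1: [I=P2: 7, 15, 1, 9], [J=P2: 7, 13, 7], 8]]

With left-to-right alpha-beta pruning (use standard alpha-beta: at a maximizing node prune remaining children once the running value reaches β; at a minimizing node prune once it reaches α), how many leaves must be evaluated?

C [α=-∞,β=+∞]: v=3
D [α=3,β=+∞]: v=1 after child 2 ≤ α → α-cutoff, skip 2
B [α=-∞,β=+∞]: v=3
F [α=-∞,β=3]: v=8
E [α=-∞,β=3]: v=8 after child 1 ≥ β → β-cutoff, skip 3
I [α=-∞,β=3]: v=1
J [α=1,β=3]: v=7
H [α=-∞,β=3]: v=7 after child 2 ≥ β → β-cutoff, skip 1
Root [α=-∞,β=+∞]: v=3
Leaves evaluated: 15 of 23.

15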